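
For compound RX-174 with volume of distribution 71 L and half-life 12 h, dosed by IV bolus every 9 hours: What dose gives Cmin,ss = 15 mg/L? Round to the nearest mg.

τ/t½ = 9/12 ≈ 0.75, so f = (1/2)^(9/12) ≈ 0.594604.
Cmin,ss = (D/Vd)·f/(1−f), so D = Cmin,ss·Vd·(1−f)/f.
D = 15 × 71 × (1−f)/f ≈ 15 × 71 × 0.68179 ≈ 726.11 mg.

726 mg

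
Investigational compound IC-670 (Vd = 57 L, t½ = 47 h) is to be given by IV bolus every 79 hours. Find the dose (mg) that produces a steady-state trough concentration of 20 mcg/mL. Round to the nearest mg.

τ/t½ = 79/47 ≈ 1.6809, so f = (1/2)^(79/47) ≈ 0.311899.
Cmin,ss = (D/Vd)·f/(1−f), so D = Cmin,ss·Vd·(1−f)/f.
D = 20 × 57 × (1−f)/f ≈ 20 × 57 × 2.20617 ≈ 2515.03 mg.

2515 mg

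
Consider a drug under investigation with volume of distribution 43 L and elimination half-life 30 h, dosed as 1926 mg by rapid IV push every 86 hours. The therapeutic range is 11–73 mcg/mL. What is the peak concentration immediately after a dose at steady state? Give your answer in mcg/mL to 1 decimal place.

Over one 86-h interval, 86/30 ≈ 2.8667 half-lives elapse, leaving f ≈ 0.1371 of each dose.
At steady state, accumulation factor R = 1/(1 − e^(−kτ)) ≈ 1.1589.
Single-dose peak C₀ = D/Vd = 1926/43 ≈ 44.791 mcg/mL.
Steady-state peak Cmax,ss = C₀·R ≈ 44.791 × 1.1589 ≈ 51.908 mcg/mL.
Peak 51.9 mcg/mL vs MTC 73 mcg/mL: below toxic threshold.

51.9 mcg/mL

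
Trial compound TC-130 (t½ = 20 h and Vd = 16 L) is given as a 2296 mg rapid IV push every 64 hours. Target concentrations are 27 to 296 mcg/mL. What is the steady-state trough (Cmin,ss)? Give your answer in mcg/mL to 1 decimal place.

17.5 mcg/mL

τ/t½ = 64/20 ≈ 3.2, so fraction remaining f = (1/2)^(64/20) ≈ 0.1088.
Single-dose peak C₀ = D/Vd = 2296/16 ≈ 143.500 mcg/mL.
Steady-state trough Cmin,ss = C₀·f/(1−f) ≈ 143.500 × 0.1088/0.8912 ≈ 17.519 mcg/mL.
Trough 17.5 mcg/mL vs MEC 27 mcg/mL: subtherapeutic.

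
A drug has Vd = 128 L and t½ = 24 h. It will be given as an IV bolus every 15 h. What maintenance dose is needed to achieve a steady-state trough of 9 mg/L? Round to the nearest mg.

τ/t½ = 15/24 ≈ 0.625, so f = (1/2)^(15/24) ≈ 0.648420.
Cmin,ss = (D/Vd)·f/(1−f), so D = Cmin,ss·Vd·(1−f)/f.
D = 9 × 128 × (1−f)/f ≈ 9 × 128 × 0.54221 ≈ 624.63 mg.

625 mg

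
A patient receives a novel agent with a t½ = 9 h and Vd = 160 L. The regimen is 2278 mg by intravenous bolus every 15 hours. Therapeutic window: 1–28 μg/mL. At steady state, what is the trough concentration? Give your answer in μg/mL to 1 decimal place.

k = ln2/t½ = ln2/9 ≈ 0.077016 h⁻¹; fraction remaining f = e^(−kτ) = e^(−0.077016×15) ≈ 0.3150.
At steady state, accumulation factor R = 1/(1 − e^(−kτ)) ≈ 1.4599.
Each bolus raises the concentration by D/Vd = 2278/160 ≈ 14.238 μg/mL.
Steady-state peak Cmax,ss = C₀·R ≈ 14.238 × 1.4599 ≈ 20.786 μg/mL.
Steady-state trough Cmin,ss = Cmax,ss·f ≈ 20.786 × 0.3150 ≈ 6.548 μg/mL.
Trough 6.5 μg/mL vs MEC 1 μg/mL: adequate.

6.5 μg/mL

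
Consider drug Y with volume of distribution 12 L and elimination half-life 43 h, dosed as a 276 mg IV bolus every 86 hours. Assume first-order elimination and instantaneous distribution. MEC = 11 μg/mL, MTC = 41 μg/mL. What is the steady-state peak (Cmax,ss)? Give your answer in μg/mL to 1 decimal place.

30.7 μg/mL

τ = 86 h = 2 half-lives, so f = (1/2)^2 = 0.25.
Accumulation ratio R = 1/(1 − f) = 1/0.75 = 4/3.
Single-dose peak C₀ = D/Vd = 276/12 = 23 μg/mL.
Steady-state peak Cmax,ss = C₀·R = 23 × 4/3 ≈ 30.667 μg/mL.
Peak 30.7 μg/mL vs MTC 41 μg/mL: below toxic threshold.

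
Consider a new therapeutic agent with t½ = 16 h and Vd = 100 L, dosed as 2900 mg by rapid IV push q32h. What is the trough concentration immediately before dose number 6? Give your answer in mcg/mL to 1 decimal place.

f = (1/2)^(τ/t½) = (1/2)^(32/16) ≈ 0.2500.
C₀ = D/Vd = 2900/100 ≈ 29.000 mcg/mL.
Before the 6th dose, 5 doses have been given. Superposition: Cmin = C₀·(f + f² + … + f^5).
≈ 29.000 × (0.2500 + 0.0625 + 0.0156 + 0.0039 + 0.0010) ≈ 29.000 × 0.3330 ≈ 9.657 mcg/mL.

9.7 mcg/mL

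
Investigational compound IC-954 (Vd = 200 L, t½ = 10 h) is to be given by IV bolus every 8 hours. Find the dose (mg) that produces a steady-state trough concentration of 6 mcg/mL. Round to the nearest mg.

889 mg

τ/t½ = 8/10 ≈ 0.8, so f = (1/2)^(8/10) ≈ 0.574349.
Cmin,ss = (D/Vd)·f/(1−f), so D = Cmin,ss·Vd·(1−f)/f.
D = 6 × 200 × (1−f)/f ≈ 6 × 200 × 0.74110 ≈ 889.32 mg.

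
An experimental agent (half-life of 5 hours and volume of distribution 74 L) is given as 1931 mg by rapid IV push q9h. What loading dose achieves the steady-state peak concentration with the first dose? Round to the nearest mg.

f = (1/2)^(9/5) ≈ 0.287175; accumulation ratio R = 1/(1−f) ≈ 1.40287.
Loading dose to hit Cmax,ss on first dose: D_load = D_maint·R ≈ 1931 × 1.40287 ≈ 2708.94 mg.

2709 mg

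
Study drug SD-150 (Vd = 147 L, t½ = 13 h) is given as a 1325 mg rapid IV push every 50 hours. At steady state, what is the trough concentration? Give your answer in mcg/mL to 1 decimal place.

0.7 mcg/mL

k = ln2/t½ = ln2/13 ≈ 0.053319 h⁻¹; fraction remaining f = e^(−kτ) = e^(−0.053319×50) ≈ 0.0695.
Accumulation ratio R = 1/(1 − f) ≈ 1/0.9305 ≈ 1.0747.
Single-dose peak C₀ = D/Vd = 1325/147 ≈ 9.014 mcg/mL.
Cmax,ss = C₀/(1 − f) ≈ 9.014/0.9305 ≈ 9.687 mcg/mL.
Steady-state trough Cmin,ss = Cmax,ss·f ≈ 9.687 × 0.0695 ≈ 0.673 mcg/mL.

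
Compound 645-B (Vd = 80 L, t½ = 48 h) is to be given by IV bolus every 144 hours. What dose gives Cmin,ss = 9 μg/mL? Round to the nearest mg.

τ/t½ = 144/48 ≈ 3, so f = (1/2)^(144/48) ≈ 0.125000.
Cmin,ss = (D/Vd)·f/(1−f), so D = Cmin,ss·Vd·(1−f)/f.
D = 9 × 80 × (1−f)/f ≈ 9 × 80 × 7.00000 ≈ 5040.00 mg.

5040 mg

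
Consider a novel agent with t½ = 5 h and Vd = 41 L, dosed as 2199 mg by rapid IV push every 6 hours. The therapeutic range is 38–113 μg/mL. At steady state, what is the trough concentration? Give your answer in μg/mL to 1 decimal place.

41.3 μg/mL

Over one 6-h interval, 6/5 ≈ 1.2 half-lives elapse, leaving f ≈ 0.4353 of each dose.
At steady state, accumulation factor R = 1/(1 − e^(−kτ)) ≈ 1.7709.
Each bolus raises the concentration by D/Vd = 2199/41 ≈ 53.634 μg/mL.
Cmax,ss = C₀/(1 − f) ≈ 53.634/0.5647 ≈ 94.978 μg/mL.
Steady-state trough Cmin,ss = Cmax,ss·f ≈ 94.978 × 0.4353 ≈ 41.344 μg/mL.
Trough 41.3 μg/mL vs MEC 38 μg/mL: adequate.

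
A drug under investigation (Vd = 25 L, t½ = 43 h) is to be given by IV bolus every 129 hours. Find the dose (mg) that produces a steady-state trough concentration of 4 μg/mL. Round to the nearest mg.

τ/t½ = 129/43 ≈ 3, so f = (1/2)^(129/43) ≈ 0.125000.
Cmin,ss = (D/Vd)·f/(1−f), so D = Cmin,ss·Vd·(1−f)/f.
D = 4 × 25 × (1−f)/f ≈ 4 × 25 × 7.00000 ≈ 700.00 mg.

700 mg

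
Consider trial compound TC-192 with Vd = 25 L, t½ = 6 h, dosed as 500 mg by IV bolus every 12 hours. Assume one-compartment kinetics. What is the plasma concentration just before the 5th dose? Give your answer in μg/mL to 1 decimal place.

6.6 μg/mL

f = (1/2)^(τ/t½) = (1/2)^(12/6) ≈ 0.2500.
C₀ = D/Vd = 500/25 ≈ 20.000 μg/mL.
Before the 5th dose, 4 doses have been given. Superposition: Cmin = C₀·(f + f² + … + f^4).
≈ 20.000 × (0.2500 + 0.0625 + 0.0156 + 0.0039) ≈ 20.000 × 0.3320 ≈ 6.640 μg/mL.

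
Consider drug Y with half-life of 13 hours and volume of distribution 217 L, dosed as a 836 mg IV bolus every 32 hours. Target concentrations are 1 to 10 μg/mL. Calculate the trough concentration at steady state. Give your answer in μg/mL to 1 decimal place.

0.9 μg/mL

k = ln2/t½ = ln2/13 ≈ 0.053319 h⁻¹; fraction remaining f = e^(−kτ) = e^(−0.053319×32) ≈ 0.1816.
At steady state, accumulation factor R = 1/(1 − e^(−kτ)) ≈ 1.2219.
Single-dose peak C₀ = D/Vd = 836/217 ≈ 3.853 μg/mL.
Steady-state peak Cmax,ss = C₀·R ≈ 3.853 × 1.2219 ≈ 4.708 μg/mL.
Steady-state trough Cmin,ss = Cmax,ss·f ≈ 4.708 × 0.1816 ≈ 0.855 μg/mL.
Trough 0.9 μg/mL vs MEC 1 μg/mL: subtherapeutic.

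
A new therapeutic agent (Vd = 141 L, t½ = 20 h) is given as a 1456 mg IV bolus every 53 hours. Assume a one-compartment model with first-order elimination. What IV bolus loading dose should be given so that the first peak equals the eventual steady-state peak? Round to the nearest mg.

f = (1/2)^(53/20) ≈ 0.159320; accumulation ratio R = 1/(1−f) ≈ 1.18951.
Loading dose to hit Cmax,ss on first dose: D_load = D_maint·R ≈ 1456 × 1.18951 ≈ 1731.93 mg.

1732 mg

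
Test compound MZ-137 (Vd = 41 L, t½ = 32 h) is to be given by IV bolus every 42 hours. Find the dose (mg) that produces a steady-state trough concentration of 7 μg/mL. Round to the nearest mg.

426 mg

τ/t½ = 42/32 ≈ 1.3125, so f = (1/2)^(42/32) ≈ 0.402623.
Cmin,ss = (D/Vd)·f/(1−f), so D = Cmin,ss·Vd·(1−f)/f.
D = 7 × 41 × (1−f)/f ≈ 7 × 41 × 1.48371 ≈ 425.82 mg.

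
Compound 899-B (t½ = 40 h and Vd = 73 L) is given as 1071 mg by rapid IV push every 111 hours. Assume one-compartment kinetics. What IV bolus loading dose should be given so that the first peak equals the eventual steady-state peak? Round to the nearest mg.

1254 mg

f = (1/2)^(111/40) ≈ 0.146097; accumulation ratio R = 1/(1−f) ≈ 1.17109.
Loading dose to hit Cmax,ss on first dose: D_load = D_maint·R ≈ 1071 × 1.17109 ≈ 1254.24 mg.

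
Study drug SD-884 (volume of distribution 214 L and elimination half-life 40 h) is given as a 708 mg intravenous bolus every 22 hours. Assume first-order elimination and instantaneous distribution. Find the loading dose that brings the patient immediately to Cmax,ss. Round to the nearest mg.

2234 mg

f = (1/2)^(22/40) ≈ 0.683020; accumulation ratio R = 1/(1−f) ≈ 3.15477.
Loading dose to hit Cmax,ss on first dose: D_load = D_maint·R ≈ 708 × 3.15477 ≈ 2233.58 mg.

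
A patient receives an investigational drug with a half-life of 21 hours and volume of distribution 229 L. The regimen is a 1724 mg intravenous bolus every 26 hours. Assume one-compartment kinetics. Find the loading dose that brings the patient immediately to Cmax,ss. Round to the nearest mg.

2993 mg

f = (1/2)^(26/21) ≈ 0.423932; accumulation ratio R = 1/(1−f) ≈ 1.73591.
Loading dose to hit Cmax,ss on first dose: D_load = D_maint·R ≈ 1724 × 1.73591 ≈ 2992.71 mg.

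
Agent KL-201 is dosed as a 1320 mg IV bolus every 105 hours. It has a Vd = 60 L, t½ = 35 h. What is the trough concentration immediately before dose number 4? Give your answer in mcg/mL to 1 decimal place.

3.1 mcg/mL

f = (1/2)^(τ/t½) = (1/2)^(105/35) ≈ 0.1250.
C₀ = D/Vd = 1320/60 ≈ 22.000 mcg/mL.
Before the 4th dose, 3 doses have been given. Superposition: Cmin = C₀·(f + f² + … + f^3).
≈ 22.000 × (0.1250 + 0.0156 + 0.0020) ≈ 22.000 × 0.1426 ≈ 3.137 mcg/mL.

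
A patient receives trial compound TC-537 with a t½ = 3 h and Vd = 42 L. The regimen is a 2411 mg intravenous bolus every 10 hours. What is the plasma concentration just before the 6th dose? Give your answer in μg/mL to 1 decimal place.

6.3 μg/mL

f = (1/2)^(τ/t½) = (1/2)^(10/3) ≈ 0.0992.
C₀ = D/Vd = 2411/42 ≈ 57.405 μg/mL.
Before the 6th dose, 5 doses have been given. Superposition: Cmin = C₀·(f + f² + … + f^5).
≈ 57.405 × (0.0992 + 0.0098 + 0.0010 + 0.0001 + 0.0000) ≈ 57.405 × 0.1101 ≈ 6.320 μg/mL.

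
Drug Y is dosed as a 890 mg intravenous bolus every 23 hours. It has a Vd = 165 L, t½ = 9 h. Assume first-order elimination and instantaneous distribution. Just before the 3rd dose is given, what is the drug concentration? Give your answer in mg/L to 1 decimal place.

f = (1/2)^(τ/t½) = (1/2)^(23/9) ≈ 0.1701.
C₀ = D/Vd = 890/165 ≈ 5.394 mg/L.
Before the 3rd dose, 2 doses have been given. Superposition: Cmin = C₀·(f + f²).
≈ 5.394 × (0.1701 + 0.0289) ≈ 5.394 × 0.1990 ≈ 1.073 mg/L.

1.1 mg/L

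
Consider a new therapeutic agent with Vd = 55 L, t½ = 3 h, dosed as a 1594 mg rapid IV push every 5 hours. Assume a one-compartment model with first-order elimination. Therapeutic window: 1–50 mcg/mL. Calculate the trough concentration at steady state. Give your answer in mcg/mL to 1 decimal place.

τ/t½ = 5/3 ≈ 1.6667, so fraction remaining f = (1/2)^(5/3) ≈ 0.3150.
Each bolus raises the concentration by D/Vd = 1594/55 ≈ 28.982 mcg/mL.
Steady-state trough Cmin,ss = C₀·f/(1−f) ≈ 28.982 × 0.3150/0.6850 ≈ 13.327 mcg/mL.
Trough 13.3 mcg/mL vs MEC 1 mcg/mL: adequate.

13.3 mcg/mL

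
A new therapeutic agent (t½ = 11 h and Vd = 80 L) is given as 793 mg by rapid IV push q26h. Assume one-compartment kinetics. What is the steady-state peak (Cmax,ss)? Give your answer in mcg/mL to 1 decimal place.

Over one 26-h interval, 26/11 ≈ 2.3636 half-lives elapse, leaving f ≈ 0.1943 of each dose.
Accumulation ratio R = 1/(1 − f) ≈ 1/0.8057 ≈ 1.2412.
Single-dose peak C₀ = D/Vd = 793/80 ≈ 9.912 mcg/mL.
Cmax,ss = C₀/(1 − f) ≈ 9.912/0.8057 ≈ 12.302 mcg/mL.

12.3 mcg/mL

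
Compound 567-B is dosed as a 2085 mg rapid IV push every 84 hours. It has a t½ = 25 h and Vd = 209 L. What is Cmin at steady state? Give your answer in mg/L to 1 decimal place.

Over one 84-h interval, 84/25 ≈ 3.36 half-lives elapse, leaving f ≈ 0.0974 of each dose.
Single-dose peak C₀ = D/Vd = 2085/209 ≈ 9.976 mg/L.
Steady-state trough Cmin,ss = C₀·f/(1−f) ≈ 9.976 × 0.0974/0.9026 ≈ 1.077 mg/L.

1.1 mg/L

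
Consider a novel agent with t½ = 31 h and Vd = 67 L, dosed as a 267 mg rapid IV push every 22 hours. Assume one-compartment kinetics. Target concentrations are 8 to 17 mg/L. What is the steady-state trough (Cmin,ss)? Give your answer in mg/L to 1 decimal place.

τ/t½ = 22/31 ≈ 0.70968, so fraction remaining f = (1/2)^(22/31) ≈ 0.6115.
At steady state, accumulation factor R = 1/(1 − e^(−kτ)) ≈ 2.5740.
Single-dose peak C₀ = D/Vd = 267/67 ≈ 3.985 mg/L.
Steady-state peak Cmax,ss = C₀·R ≈ 3.985 × 2.5740 ≈ 10.257 mg/L.
One interval later, Cmin,ss = Cmax,ss·e^(−kτ) ≈ 10.257 × 0.6115 ≈ 6.272 mg/L.
Trough 6.3 mg/L vs MEC 8 mg/L: subtherapeutic.

6.3 mg/L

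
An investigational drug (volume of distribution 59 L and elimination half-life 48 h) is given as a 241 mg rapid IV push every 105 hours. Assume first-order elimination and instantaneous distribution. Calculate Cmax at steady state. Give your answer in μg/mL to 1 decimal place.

k = ln2/t½ = ln2/48 ≈ 0.014441 h⁻¹; fraction remaining f = e^(−kτ) = e^(−0.014441×105) ≈ 0.2195.
Accumulation ratio R = 1/(1 − f) ≈ 1/0.7805 ≈ 1.2812.
Single-dose peak C₀ = D/Vd = 241/59 ≈ 4.085 μg/mL.
Steady-state peak Cmax,ss = C₀·R ≈ 4.085 × 1.2812 ≈ 5.234 μg/mL.

5.2 μg/mL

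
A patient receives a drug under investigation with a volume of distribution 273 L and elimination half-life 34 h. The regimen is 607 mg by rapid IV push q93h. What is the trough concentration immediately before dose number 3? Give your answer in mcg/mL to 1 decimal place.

f = (1/2)^(τ/t½) = (1/2)^(93/34) ≈ 0.1502.
C₀ = D/Vd = 607/273 ≈ 2.223 mcg/mL.
Before the 3rd dose, 2 doses have been given. Superposition: Cmin = C₀·(f + f²).
≈ 2.223 × (0.1502 + 0.0226) ≈ 2.223 × 0.1728 ≈ 0.384 mcg/mL.

0.4 mcg/mL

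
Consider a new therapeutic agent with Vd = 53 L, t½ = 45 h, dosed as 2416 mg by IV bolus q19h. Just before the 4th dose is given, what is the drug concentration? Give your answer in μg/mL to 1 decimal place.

78.4 μg/mL

f = (1/2)^(τ/t½) = (1/2)^(19/45) ≈ 0.7463.
C₀ = D/Vd = 2416/53 ≈ 45.585 μg/mL.
Before the 4th dose, 3 doses have been given. Superposition: Cmin = C₀·(f + f² + … + f^3).
≈ 45.585 × (0.7463 + 0.5570 + 0.4157) ≈ 45.585 × 1.7190 ≈ 78.361 μg/mL.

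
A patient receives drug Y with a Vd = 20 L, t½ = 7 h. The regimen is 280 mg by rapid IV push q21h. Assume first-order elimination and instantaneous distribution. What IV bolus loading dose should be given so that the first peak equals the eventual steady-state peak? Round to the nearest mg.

f = (1/2)^(21/7) ≈ 0.125000; accumulation ratio R = 1/(1−f) ≈ 1.14286.
Loading dose to hit Cmax,ss on first dose: D_load = D_maint·R ≈ 280 × 1.14286 ≈ 320.00 mg.

320 mg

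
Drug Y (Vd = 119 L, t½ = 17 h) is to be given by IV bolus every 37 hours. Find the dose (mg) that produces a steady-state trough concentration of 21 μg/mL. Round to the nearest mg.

8798 mg

τ/t½ = 37/17 ≈ 2.1765, so f = (1/2)^(37/17) ≈ 0.221216.
Cmin,ss = (D/Vd)·f/(1−f), so D = Cmin,ss·Vd·(1−f)/f.
D = 21 × 119 × (1−f)/f ≈ 21 × 119 × 3.52047 ≈ 8797.65 mg.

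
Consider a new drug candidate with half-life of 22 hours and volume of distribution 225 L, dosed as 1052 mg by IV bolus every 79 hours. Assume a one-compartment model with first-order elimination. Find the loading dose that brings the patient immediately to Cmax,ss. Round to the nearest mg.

1147 mg

f = (1/2)^(79/22) ≈ 0.082991; accumulation ratio R = 1/(1−f) ≈ 1.09050.
Loading dose to hit Cmax,ss on first dose: D_load = D_maint·R ≈ 1052 × 1.09050 ≈ 1147.21 mg.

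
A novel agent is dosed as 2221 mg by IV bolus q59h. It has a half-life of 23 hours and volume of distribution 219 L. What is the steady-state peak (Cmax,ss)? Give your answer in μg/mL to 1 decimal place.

12.2 μg/mL

k = ln2/t½ = ln2/23 ≈ 0.030137 h⁻¹; fraction remaining f = e^(−kτ) = e^(−0.030137×59) ≈ 0.1690.
At steady state, accumulation factor R = 1/(1 − e^(−kτ)) ≈ 1.2034.
Each bolus raises the concentration by D/Vd = 2221/219 ≈ 10.142 μg/mL.
Cmax,ss = C₀/(1 − f) ≈ 10.142/0.8310 ≈ 12.205 μg/mL.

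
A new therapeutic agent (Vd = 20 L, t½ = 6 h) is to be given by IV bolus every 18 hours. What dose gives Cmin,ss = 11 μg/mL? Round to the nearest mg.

τ/t½ = 18/6 ≈ 3, so f = (1/2)^(18/6) ≈ 0.125000.
Cmin,ss = (D/Vd)·f/(1−f), so D = Cmin,ss·Vd·(1−f)/f.
D = 11 × 20 × (1−f)/f ≈ 11 × 20 × 7.00000 ≈ 1540.00 mg.

1540 mg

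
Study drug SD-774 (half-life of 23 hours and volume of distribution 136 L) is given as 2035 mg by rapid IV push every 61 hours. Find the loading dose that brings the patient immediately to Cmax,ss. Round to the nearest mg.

f = (1/2)^(61/23) ≈ 0.159080; accumulation ratio R = 1/(1−f) ≈ 1.18917.
Loading dose to hit Cmax,ss on first dose: D_load = D_maint·R ≈ 2035 × 1.18917 ≈ 2419.96 mg.

2420 mg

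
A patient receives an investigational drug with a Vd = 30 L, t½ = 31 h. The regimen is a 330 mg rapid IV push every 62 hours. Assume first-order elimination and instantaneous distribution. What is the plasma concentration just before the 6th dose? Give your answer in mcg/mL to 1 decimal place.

f = (1/2)^(τ/t½) = (1/2)^(62/31) ≈ 0.2500.
C₀ = D/Vd = 330/30 ≈ 11.000 mcg/mL.
Before the 6th dose, 5 doses have been given. Superposition: Cmin = C₀·(f + f² + … + f^5).
≈ 11.000 × (0.2500 + 0.0625 + 0.0156 + 0.0039 + 0.0010) ≈ 11.000 × 0.3330 ≈ 3.663 mcg/mL.

3.7 mcg/mL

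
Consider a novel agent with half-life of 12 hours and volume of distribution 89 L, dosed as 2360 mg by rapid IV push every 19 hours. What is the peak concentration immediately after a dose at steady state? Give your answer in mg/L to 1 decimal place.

k = ln2/t½ = ln2/12 ≈ 0.057762 h⁻¹; fraction remaining f = e^(−kτ) = e^(−0.057762×19) ≈ 0.3337.
At steady state, accumulation factor R = 1/(1 − e^(−kτ)) ≈ 1.5008.
Each bolus raises the concentration by D/Vd = 2360/89 ≈ 26.517 mg/L.
Steady-state peak Cmax,ss = C₀·R ≈ 26.517 × 1.5008 ≈ 39.797 mg/L.

39.8 mg/L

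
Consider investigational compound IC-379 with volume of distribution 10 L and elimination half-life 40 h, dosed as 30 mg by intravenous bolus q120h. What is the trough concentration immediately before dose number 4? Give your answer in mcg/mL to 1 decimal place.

f = (1/2)^(τ/t½) = (1/2)^(120/40) ≈ 0.1250.
C₀ = D/Vd = 30/10 ≈ 3.000 mcg/mL.
Before the 4th dose, 3 doses have been given. Superposition: Cmin = C₀·(f + f² + … + f^3).
≈ 3.000 × (0.1250 + 0.0156 + 0.0020) ≈ 3.000 × 0.1426 ≈ 0.428 mcg/mL.

0.4 mcg/mL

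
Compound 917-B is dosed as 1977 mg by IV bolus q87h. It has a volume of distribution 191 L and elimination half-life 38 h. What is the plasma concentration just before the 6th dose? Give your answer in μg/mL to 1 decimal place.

f = (1/2)^(τ/t½) = (1/2)^(87/38) ≈ 0.2046.
C₀ = D/Vd = 1977/191 ≈ 10.351 μg/mL.
Before the 6th dose, 5 doses have been given. Superposition: Cmin = C₀·(f + f² + … + f^5).
≈ 10.351 × (0.2046 + 0.0419 + 0.0086 + 0.0018 + 0.0004) ≈ 10.351 × 0.2573 ≈ 2.663 μg/mL.

2.7 μg/mL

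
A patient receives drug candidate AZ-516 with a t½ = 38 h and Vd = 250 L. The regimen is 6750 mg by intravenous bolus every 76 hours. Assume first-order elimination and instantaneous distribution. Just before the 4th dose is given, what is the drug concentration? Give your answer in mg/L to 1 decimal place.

f = (1/2)^(τ/t½) = (1/2)^(76/38) ≈ 0.2500.
C₀ = D/Vd = 6750/250 ≈ 27.000 mg/L.
Before the 4th dose, 3 doses have been given. Superposition: Cmin = C₀·(f + f² + … + f^3).
≈ 27.000 × (0.2500 + 0.0625 + 0.0156) ≈ 27.000 × 0.3281 ≈ 8.859 mg/L.

8.9 mg/L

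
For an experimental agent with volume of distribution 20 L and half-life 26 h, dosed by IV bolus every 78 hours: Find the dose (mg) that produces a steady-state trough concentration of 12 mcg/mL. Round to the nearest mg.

1680 mg

τ/t½ = 78/26 ≈ 3, so f = (1/2)^(78/26) ≈ 0.125000.
Cmin,ss = (D/Vd)·f/(1−f), so D = Cmin,ss·Vd·(1−f)/f.
D = 12 × 20 × (1−f)/f ≈ 12 × 20 × 7.00000 ≈ 1680.00 mg.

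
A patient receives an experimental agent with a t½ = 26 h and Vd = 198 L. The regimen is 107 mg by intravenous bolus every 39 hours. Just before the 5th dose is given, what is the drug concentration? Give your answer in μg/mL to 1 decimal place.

0.3 μg/mL

f = (1/2)^(τ/t½) = (1/2)^(39/26) ≈ 0.3536.
C₀ = D/Vd = 107/198 ≈ 0.540 μg/mL.
Before the 5th dose, 4 doses have been given. Superposition: Cmin = C₀·(f + f² + … + f^4).
≈ 0.540 × (0.3536 + 0.1250 + 0.0442 + 0.0156) ≈ 0.540 × 0.5384 ≈ 0.291 μg/mL.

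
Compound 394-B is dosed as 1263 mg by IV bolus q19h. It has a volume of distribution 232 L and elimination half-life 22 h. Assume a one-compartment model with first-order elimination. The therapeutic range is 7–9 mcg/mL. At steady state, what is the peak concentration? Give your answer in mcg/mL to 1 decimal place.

12.1 mcg/mL

τ/t½ = 19/22 ≈ 0.86364, so fraction remaining f = (1/2)^(19/22) ≈ 0.5496.
At steady state, accumulation factor R = 1/(1 − e^(−kτ)) ≈ 2.2202.
Each bolus raises the concentration by D/Vd = 1263/232 ≈ 5.444 mcg/mL.
Cmax,ss = C₀/(1 − f) ≈ 5.444/0.4504 ≈ 12.087 mcg/mL.
Peak 12.1 mcg/mL vs MTC 9 mcg/mL: exceeds toxic threshold.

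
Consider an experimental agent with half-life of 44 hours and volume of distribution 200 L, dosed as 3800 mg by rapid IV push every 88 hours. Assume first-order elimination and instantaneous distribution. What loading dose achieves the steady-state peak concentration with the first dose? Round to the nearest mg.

f = (1/2)^(88/44) ≈ 0.250000; accumulation ratio R = 1/(1−f) ≈ 1.33333.
Loading dose to hit Cmax,ss on first dose: D_load = D_maint·R ≈ 3800 × 1.33333 ≈ 5066.65 mg.

5067 mg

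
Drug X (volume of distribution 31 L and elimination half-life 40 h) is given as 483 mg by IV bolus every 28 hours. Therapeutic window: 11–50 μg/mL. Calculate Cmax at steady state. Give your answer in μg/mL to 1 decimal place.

40.5 μg/mL

τ/t½ = 28/40 ≈ 0.7, so fraction remaining f = (1/2)^(28/40) ≈ 0.6156.
At steady state, accumulation factor R = 1/(1 − e^(−kτ)) ≈ 2.6015.
Each bolus raises the concentration by D/Vd = 483/31 ≈ 15.581 μg/mL.
Cmax,ss = C₀/(1 − f) ≈ 15.581/0.3844 ≈ 40.533 μg/mL.
Peak 40.5 μg/mL vs MTC 50 μg/mL: below toxic threshold.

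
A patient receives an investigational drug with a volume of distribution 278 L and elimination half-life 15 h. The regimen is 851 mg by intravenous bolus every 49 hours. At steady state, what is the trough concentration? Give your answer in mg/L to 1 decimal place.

0.4 mg/L

Over one 49-h interval, 49/15 ≈ 3.2667 half-lives elapse, leaving f ≈ 0.1039 of each dose.
Single-dose peak C₀ = D/Vd = 851/278 ≈ 3.061 mg/L.
Steady-state trough Cmin,ss = C₀·f/(1−f) ≈ 3.061 × 0.1039/0.8961 ≈ 0.355 mg/L.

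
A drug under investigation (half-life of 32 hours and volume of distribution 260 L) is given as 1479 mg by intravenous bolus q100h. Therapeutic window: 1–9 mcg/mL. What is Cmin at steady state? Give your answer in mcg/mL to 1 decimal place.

0.7 mcg/mL

Over one 100-h interval, 100/32 ≈ 3.125 half-lives elapse, leaving f ≈ 0.1146 of each dose.
Accumulation ratio R = 1/(1 − f) ≈ 1/0.8854 ≈ 1.1294.
Each bolus raises the concentration by D/Vd = 1479/260 ≈ 5.688 mcg/mL.
Cmax,ss = C₀/(1 − f) ≈ 5.688/0.8854 ≈ 6.424 mcg/mL.
One interval later, Cmin,ss = Cmax,ss·e^(−kτ) ≈ 6.424 × 0.1146 ≈ 0.736 mcg/mL.
Trough 0.7 mcg/mL vs MEC 1 mcg/mL: subtherapeutic.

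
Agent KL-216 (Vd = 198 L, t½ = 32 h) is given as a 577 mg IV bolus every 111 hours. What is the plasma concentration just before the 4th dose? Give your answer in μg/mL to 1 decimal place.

0.3 μg/mL

f = (1/2)^(τ/t½) = (1/2)^(111/32) ≈ 0.0903.
C₀ = D/Vd = 577/198 ≈ 2.914 μg/mL.
Before the 4th dose, 3 doses have been given. Superposition: Cmin = C₀·(f + f² + … + f^3).
≈ 2.914 × (0.0903 + 0.0082 + 0.0007) ≈ 2.914 × 0.0992 ≈ 0.289 μg/mL.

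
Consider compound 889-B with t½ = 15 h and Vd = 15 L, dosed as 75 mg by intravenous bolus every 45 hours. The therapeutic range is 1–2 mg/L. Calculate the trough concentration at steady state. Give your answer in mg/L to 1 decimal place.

The dosing interval is 3 half-lives, so f = 2^(−3) = 0.125.
At steady state, R = 1/(1 − 0.125) = 8/7.
Single-dose peak C₀ = D/Vd = 75/15 = 5 mg/L.
Steady-state peak Cmax,ss = C₀·R = 5 × 8/7 ≈ 5.714 mg/L.
Steady-state trough Cmin,ss = Cmax,ss·f ≈ 5.714 × 0.125 ≈ 0.714 mg/L.
Trough 0.7 mg/L vs MEC 1 mg/L: subtherapeutic.

0.7 mg/L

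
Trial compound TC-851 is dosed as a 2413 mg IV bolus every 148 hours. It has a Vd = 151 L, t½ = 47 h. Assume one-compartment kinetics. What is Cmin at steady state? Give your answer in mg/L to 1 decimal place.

k = ln2/t½ = ln2/47 ≈ 0.014748 h⁻¹; fraction remaining f = e^(−kτ) = e^(−0.014748×148) ≈ 0.1127.
Each bolus raises the concentration by D/Vd = 2413/151 ≈ 15.980 mg/L.
Steady-state trough Cmin,ss = C₀·f/(1−f) ≈ 15.980 × 0.1127/0.8873 ≈ 2.030 mg/L.

2.0 mg/L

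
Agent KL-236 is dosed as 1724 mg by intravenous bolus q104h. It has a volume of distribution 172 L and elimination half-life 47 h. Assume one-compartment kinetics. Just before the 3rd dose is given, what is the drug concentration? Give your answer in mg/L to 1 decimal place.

f = (1/2)^(τ/t½) = (1/2)^(104/47) ≈ 0.2157.
C₀ = D/Vd = 1724/172 ≈ 10.023 mg/L.
Before the 3rd dose, 2 doses have been given. Superposition: Cmin = C₀·(f + f²).
≈ 10.023 × (0.2157 + 0.0465) ≈ 10.023 × 0.2622 ≈ 2.628 mg/L.

2.6 mg/L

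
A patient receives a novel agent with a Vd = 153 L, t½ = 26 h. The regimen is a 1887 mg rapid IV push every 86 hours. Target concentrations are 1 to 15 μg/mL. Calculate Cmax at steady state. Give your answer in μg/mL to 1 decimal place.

k = ln2/t½ = ln2/26 ≈ 0.026660 h⁻¹; fraction remaining f = e^(−kτ) = e^(−0.026660×86) ≈ 0.1010.
Accumulation ratio R = 1/(1 − f) ≈ 1/0.8990 ≈ 1.1123.
Each bolus raises the concentration by D/Vd = 1887/153 ≈ 12.333 μg/mL.
Steady-state peak Cmax,ss = C₀·R ≈ 12.333 × 1.1123 ≈ 13.718 μg/mL.
Peak 13.7 μg/mL vs MTC 15 μg/mL: below toxic threshold.

13.7 μg/mL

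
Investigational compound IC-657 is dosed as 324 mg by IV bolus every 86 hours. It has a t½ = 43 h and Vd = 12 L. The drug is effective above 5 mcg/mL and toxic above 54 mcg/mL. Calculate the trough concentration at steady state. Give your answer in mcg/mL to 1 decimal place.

9.0 mcg/mL

The dosing interval is 2 half-lives, so f = 2^(−2) = 0.25.
Accumulation ratio R = 1/(1 − f) = 1/0.75 = 4/3.
Single-dose peak C₀ = D/Vd = 324/12 = 27 mcg/mL.
Steady-state peak Cmax,ss = C₀·R = 27 × 4/3 ≈ 36.000 mcg/mL.
Steady-state trough Cmin,ss = Cmax,ss·f ≈ 36.000 × 0.25 ≈ 9.000 mcg/mL.
Trough 9.0 mcg/mL vs MEC 5 mcg/mL: adequate.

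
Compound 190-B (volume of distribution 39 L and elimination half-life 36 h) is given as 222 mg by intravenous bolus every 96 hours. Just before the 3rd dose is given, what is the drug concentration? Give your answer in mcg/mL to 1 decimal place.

1.0 mcg/mL

f = (1/2)^(τ/t½) = (1/2)^(96/36) ≈ 0.1575.
C₀ = D/Vd = 222/39 ≈ 5.692 mcg/mL.
Before the 3rd dose, 2 doses have been given. Superposition: Cmin = C₀·(f + f²).
≈ 5.692 × (0.1575 + 0.0248) ≈ 5.692 × 0.1823 ≈ 1.038 mcg/mL.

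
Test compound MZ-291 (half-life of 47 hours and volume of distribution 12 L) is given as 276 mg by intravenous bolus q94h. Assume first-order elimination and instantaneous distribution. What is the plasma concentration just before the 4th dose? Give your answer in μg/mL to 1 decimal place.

f = (1/2)^(τ/t½) = (1/2)^(94/47) ≈ 0.2500.
C₀ = D/Vd = 276/12 ≈ 23.000 μg/mL.
Before the 4th dose, 3 doses have been given. Superposition: Cmin = C₀·(f + f² + … + f^3).
≈ 23.000 × (0.2500 + 0.0625 + 0.0156) ≈ 23.000 × 0.3281 ≈ 7.546 μg/mL.

7.5 μg/mL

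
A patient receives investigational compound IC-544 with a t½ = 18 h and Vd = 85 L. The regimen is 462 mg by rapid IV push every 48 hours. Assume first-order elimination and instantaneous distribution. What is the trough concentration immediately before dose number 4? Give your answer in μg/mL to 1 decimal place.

f = (1/2)^(τ/t½) = (1/2)^(48/18) ≈ 0.1575.
C₀ = D/Vd = 462/85 ≈ 5.435 μg/mL.
Before the 4th dose, 3 doses have been given. Superposition: Cmin = C₀·(f + f² + … + f^3).
≈ 5.435 × (0.1575 + 0.0248 + 0.0039) ≈ 5.435 × 0.1862 ≈ 1.012 μg/mL.

1.0 μg/mL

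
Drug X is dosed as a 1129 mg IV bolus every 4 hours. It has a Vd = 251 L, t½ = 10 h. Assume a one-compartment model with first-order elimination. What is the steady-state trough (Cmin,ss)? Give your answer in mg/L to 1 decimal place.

k = ln2/t½ = ln2/10 ≈ 0.069315 h⁻¹; fraction remaining f = e^(−kτ) = e^(−0.069315×4) ≈ 0.7579.
Each bolus raises the concentration by D/Vd = 1129/251 ≈ 4.498 mg/L.
Steady-state trough Cmin,ss = C₀·f/(1−f) ≈ 4.498 × 0.7579/0.2421 ≈ 14.081 mg/L.

14.1 mg/L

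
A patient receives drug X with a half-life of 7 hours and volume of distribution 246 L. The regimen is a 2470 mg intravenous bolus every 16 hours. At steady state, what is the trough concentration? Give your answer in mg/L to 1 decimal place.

Over one 16-h interval, 16/7 ≈ 2.2857 half-lives elapse, leaving f ≈ 0.2051 of each dose.
Accumulation ratio R = 1/(1 − f) ≈ 1/0.7949 ≈ 1.2580.
Single-dose peak C₀ = D/Vd = 2470/246 ≈ 10.041 mg/L.
Steady-state peak Cmax,ss = C₀·R ≈ 10.041 × 1.2580 ≈ 12.632 mg/L.
Steady-state trough Cmin,ss = Cmax,ss·f ≈ 12.632 × 0.2051 ≈ 2.591 mg/L.

2.6 mg/L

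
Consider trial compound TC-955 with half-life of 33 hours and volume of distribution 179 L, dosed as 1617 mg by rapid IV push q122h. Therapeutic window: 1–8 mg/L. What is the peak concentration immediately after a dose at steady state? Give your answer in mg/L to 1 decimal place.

k = ln2/t½ = ln2/33 ≈ 0.021004 h⁻¹; fraction remaining f = e^(−kτ) = e^(−0.021004×122) ≈ 0.0771.
At steady state, accumulation factor R = 1/(1 − e^(−kτ)) ≈ 1.0835.
Single-dose peak C₀ = D/Vd = 1617/179 ≈ 9.034 mg/L.
Cmax,ss = C₀/(1 − f) ≈ 9.034/0.9229 ≈ 9.789 mg/L.
Peak 9.8 mg/L vs MTC 8 mg/L: exceeds toxic threshold.

9.8 mg/L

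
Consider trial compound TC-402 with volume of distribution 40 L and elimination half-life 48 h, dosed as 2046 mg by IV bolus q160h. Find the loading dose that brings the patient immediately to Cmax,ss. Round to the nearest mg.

f = (1/2)^(160/48) ≈ 0.099213; accumulation ratio R = 1/(1−f) ≈ 1.11014.
Loading dose to hit Cmax,ss on first dose: D_load = D_maint·R ≈ 2046 × 1.11014 ≈ 2271.35 mg.

2271 mg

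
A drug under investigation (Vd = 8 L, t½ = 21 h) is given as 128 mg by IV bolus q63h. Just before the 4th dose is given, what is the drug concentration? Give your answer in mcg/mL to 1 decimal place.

2.3 mcg/mL

f = (1/2)^(τ/t½) = (1/2)^(63/21) ≈ 0.1250.
C₀ = D/Vd = 128/8 ≈ 16.000 mcg/mL.
Before the 4th dose, 3 doses have been given. Superposition: Cmin = C₀·(f + f² + … + f^3).
≈ 16.000 × (0.1250 + 0.0156 + 0.0020) ≈ 16.000 × 0.1426 ≈ 2.282 mcg/mL.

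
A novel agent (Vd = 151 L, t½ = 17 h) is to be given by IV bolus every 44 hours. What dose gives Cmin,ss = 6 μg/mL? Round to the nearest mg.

τ/t½ = 44/17 ≈ 2.5882, so f = (1/2)^(44/17) ≈ 0.166289.
Cmin,ss = (D/Vd)·f/(1−f), so D = Cmin,ss·Vd·(1−f)/f.
D = 6 × 151 × (1−f)/f ≈ 6 × 151 × 5.01363 ≈ 4542.35 mg.

4542 mg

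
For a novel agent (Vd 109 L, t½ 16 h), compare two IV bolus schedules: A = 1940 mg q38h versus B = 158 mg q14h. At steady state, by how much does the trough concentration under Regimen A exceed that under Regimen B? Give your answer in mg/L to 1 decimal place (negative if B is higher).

Regimen A: f = (1/2)^(38/16) ≈ 0.1928; Cmin,ss = (1940/109)·f/(1−f) ≈ 4.251 mg/L.
Regimen B: f = (1/2)^(14/16) ≈ 0.5453; Cmin,ss = (158/109)·f/(1−f) ≈ 1.738 mg/L.
Difference ≈ 4.251 − 1.738 ≈ 2.513 mg/L.

2.5 mg/L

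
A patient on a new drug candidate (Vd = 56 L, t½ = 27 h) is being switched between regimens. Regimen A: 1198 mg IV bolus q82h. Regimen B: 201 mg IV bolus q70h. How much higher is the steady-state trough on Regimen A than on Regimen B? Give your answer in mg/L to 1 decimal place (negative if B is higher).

Regimen A: f = (1/2)^(82/27) ≈ 0.1218; Cmin,ss = (1198/56)·f/(1−f) ≈ 2.967 mg/L.
Regimen B: f = (1/2)^(70/27) ≈ 0.1658; Cmin,ss = (201/56)·f/(1−f) ≈ 0.713 mg/L.
Difference ≈ 2.967 − 0.713 ≈ 2.254 mg/L.

2.3 mg/L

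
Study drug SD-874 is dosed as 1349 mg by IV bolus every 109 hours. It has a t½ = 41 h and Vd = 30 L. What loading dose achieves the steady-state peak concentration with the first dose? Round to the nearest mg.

1603 mg

f = (1/2)^(109/41) ≈ 0.158380; accumulation ratio R = 1/(1−f) ≈ 1.18818.
Loading dose to hit Cmax,ss on first dose: D_load = D_maint·R ≈ 1349 × 1.18818 ≈ 1602.85 mg.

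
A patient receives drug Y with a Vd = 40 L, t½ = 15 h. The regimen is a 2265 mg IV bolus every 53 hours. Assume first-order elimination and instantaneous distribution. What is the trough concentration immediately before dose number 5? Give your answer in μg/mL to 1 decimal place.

f = (1/2)^(τ/t½) = (1/2)^(53/15) ≈ 0.0864.
C₀ = D/Vd = 2265/40 ≈ 56.625 μg/mL.
Before the 5th dose, 4 doses have been given. Superposition: Cmin = C₀·(f + f² + … + f^4).
≈ 56.625 × (0.0864 + 0.0075 + 0.0006 + 0.0001) ≈ 56.625 × 0.0946 ≈ 5.357 μg/mL.

5.4 μg/mL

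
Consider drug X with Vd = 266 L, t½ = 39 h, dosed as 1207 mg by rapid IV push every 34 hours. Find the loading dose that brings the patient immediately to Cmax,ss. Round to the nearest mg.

2661 mg

f = (1/2)^(34/39) ≈ 0.546467; accumulation ratio R = 1/(1−f) ≈ 2.20491.
Loading dose to hit Cmax,ss on first dose: D_load = D_maint·R ≈ 1207 × 2.20491 ≈ 2661.33 mg.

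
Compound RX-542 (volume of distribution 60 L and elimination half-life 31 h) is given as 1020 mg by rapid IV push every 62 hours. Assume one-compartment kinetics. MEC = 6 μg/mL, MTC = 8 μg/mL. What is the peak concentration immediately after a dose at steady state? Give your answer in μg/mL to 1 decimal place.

The dosing interval is 2 half-lives, so f = 2^(−2) = 0.25.
At steady state, R = 1/(1 − 0.25) = 4/3.
Single-dose peak C₀ = D/Vd = 1020/60 = 17 μg/mL.
Steady-state peak Cmax,ss = C₀·R = 17 × 4/3 ≈ 22.667 μg/mL.
Peak 22.7 μg/mL vs MTC 8 μg/mL: exceeds toxic threshold.

22.7 μg/mL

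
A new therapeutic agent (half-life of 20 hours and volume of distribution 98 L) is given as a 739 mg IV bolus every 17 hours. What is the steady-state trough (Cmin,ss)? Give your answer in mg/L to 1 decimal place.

9.4 mg/L

Over one 17-h interval, 17/20 ≈ 0.85 half-lives elapse, leaving f ≈ 0.5548 of each dose.
Each bolus raises the concentration by D/Vd = 739/98 ≈ 7.541 mg/L.
Steady-state trough Cmin,ss = C₀·f/(1−f) ≈ 7.541 × 0.5548/0.4452 ≈ 9.397 mg/L.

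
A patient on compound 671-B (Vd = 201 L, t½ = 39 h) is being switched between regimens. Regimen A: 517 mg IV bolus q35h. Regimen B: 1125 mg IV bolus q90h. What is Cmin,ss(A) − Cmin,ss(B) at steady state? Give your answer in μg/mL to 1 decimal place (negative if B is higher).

Regimen A: f = (1/2)^(35/39) ≈ 0.5368; Cmin,ss = (517/201)·f/(1−f) ≈ 2.981 μg/mL.
Regimen B: f = (1/2)^(90/39) ≈ 0.2020; Cmin,ss = (1125/201)·f/(1−f) ≈ 1.417 μg/mL.
Difference ≈ 2.981 − 1.417 ≈ 1.564 μg/mL.

1.6 μg/mL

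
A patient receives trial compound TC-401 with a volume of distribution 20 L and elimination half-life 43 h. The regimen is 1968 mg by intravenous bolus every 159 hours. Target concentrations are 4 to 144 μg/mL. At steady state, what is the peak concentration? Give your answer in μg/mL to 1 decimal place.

106.6 μg/mL

τ/t½ = 159/43 ≈ 3.6977, so fraction remaining f = (1/2)^(159/43) ≈ 0.0771.
At steady state, accumulation factor R = 1/(1 − e^(−kτ)) ≈ 1.0835.
Single-dose peak C₀ = D/Vd = 1968/20 ≈ 98.400 μg/mL.
Cmax,ss = C₀/(1 − f) ≈ 98.400/0.9229 ≈ 106.620 μg/mL.
Peak 106.6 μg/mL vs MTC 144 μg/mL: below toxic threshold.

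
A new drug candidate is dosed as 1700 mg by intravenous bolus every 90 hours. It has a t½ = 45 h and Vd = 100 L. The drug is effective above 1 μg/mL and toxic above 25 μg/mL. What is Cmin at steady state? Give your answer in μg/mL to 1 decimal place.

The dosing interval is 2 half-lives, so f = 2^(−2) = 0.25.
Accumulation ratio R = 1/(1 − f) = 1/0.75 = 4/3.
Single-dose peak C₀ = D/Vd = 1700/100 = 17 μg/mL.
Steady-state peak Cmax,ss = C₀·R = 17 × 4/3 ≈ 22.667 μg/mL.
Steady-state trough Cmin,ss = Cmax,ss·f ≈ 22.667 × 0.25 ≈ 5.667 μg/mL.
Trough 5.7 μg/mL vs MEC 1 μg/mL: adequate.

5.7 μg/mL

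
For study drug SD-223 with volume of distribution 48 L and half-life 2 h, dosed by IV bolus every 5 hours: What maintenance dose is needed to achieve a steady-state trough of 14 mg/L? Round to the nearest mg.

τ/t½ = 5/2 ≈ 2.5, so f = (1/2)^(5/2) ≈ 0.176777.
Cmin,ss = (D/Vd)·f/(1−f), so D = Cmin,ss·Vd·(1−f)/f.
D = 14 × 48 × (1−f)/f ≈ 14 × 48 × 4.65684 ≈ 3129.40 mg.

3129 mg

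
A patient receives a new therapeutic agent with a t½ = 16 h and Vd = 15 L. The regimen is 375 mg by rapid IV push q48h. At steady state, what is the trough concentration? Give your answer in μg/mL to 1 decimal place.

The dosing interval is 3 half-lives, so f = 2^(−3) = 0.125.
At steady state, R = 1/(1 − 0.125) = 8/7.
Single-dose peak C₀ = D/Vd = 375/15 = 25 μg/mL.
Steady-state peak Cmax,ss = C₀·R = 25 × 8/7 ≈ 28.571 μg/mL.
Steady-state trough Cmin,ss = Cmax,ss·f ≈ 28.571 × 0.125 ≈ 3.571 μg/mL.

3.6 μg/mL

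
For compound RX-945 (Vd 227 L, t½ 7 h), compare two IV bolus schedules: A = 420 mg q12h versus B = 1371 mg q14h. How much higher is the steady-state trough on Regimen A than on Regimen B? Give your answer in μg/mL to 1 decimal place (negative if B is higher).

Regimen A: f = (1/2)^(12/7) ≈ 0.3048; Cmin,ss = (420/227)·f/(1−f) ≈ 0.811 μg/mL.
Regimen B: f = (1/2)^(14/7) ≈ 0.2500; Cmin,ss = (1371/227)·f/(1−f) ≈ 2.013 μg/mL.
Difference ≈ 0.811 − 2.013 ≈ -1.202 μg/mL.

-1.2 μg/mL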